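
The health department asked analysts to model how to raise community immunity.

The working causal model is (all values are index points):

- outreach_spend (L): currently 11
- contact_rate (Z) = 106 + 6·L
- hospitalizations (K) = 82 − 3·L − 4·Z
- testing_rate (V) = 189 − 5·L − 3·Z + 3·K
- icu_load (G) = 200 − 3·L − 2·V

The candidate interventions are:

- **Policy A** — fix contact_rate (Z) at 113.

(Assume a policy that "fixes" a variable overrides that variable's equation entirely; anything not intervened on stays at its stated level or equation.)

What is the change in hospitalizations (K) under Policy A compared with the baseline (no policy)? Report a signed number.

Baseline:
  L = 11
  Z = 106 + 6·11 = 172
  K = 82 − 3·11 − 4·172 = -639
Policy A (Z := 113):
  L = 11
  Z = 113
  K = 82 − 3·11 − 4·113 = -403
Change in K: -403 − (-639) = 236

236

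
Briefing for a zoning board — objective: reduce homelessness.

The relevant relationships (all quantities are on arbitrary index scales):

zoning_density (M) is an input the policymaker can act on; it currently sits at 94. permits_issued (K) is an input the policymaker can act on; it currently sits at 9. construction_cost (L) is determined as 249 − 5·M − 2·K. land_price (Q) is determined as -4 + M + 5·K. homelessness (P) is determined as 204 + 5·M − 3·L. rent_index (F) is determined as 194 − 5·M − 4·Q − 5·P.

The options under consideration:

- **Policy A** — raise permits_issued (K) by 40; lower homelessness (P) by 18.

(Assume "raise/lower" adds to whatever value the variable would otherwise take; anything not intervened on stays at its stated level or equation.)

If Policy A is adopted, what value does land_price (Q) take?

335

Policy A (K + 40, P − 18):
  M = 94
  K = 9 + 40 = 49
  Q = -4 + 94 + 5·49 = 335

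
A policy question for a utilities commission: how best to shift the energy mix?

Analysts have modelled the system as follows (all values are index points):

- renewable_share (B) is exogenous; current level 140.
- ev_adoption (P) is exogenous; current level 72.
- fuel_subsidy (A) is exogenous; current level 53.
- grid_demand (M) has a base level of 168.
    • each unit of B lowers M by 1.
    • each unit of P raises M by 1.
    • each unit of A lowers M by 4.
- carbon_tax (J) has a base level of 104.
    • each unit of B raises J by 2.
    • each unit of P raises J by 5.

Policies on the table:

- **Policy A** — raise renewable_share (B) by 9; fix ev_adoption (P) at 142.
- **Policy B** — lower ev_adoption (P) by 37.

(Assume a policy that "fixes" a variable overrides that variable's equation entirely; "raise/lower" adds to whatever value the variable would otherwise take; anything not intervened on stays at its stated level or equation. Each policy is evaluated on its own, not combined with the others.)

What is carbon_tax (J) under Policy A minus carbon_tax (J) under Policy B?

553

Policy A (B + 9, P := 142):
  B = 140 + 9 = 149
  P = 142
  J = 104 + 2·149 + 5·142 = 1112
Policy B (P − 37):
  B = 140
  P = 72 − 37 = 35
  J = 104 + 2·140 + 5·35 = 559
J: 1112 − 559 = 553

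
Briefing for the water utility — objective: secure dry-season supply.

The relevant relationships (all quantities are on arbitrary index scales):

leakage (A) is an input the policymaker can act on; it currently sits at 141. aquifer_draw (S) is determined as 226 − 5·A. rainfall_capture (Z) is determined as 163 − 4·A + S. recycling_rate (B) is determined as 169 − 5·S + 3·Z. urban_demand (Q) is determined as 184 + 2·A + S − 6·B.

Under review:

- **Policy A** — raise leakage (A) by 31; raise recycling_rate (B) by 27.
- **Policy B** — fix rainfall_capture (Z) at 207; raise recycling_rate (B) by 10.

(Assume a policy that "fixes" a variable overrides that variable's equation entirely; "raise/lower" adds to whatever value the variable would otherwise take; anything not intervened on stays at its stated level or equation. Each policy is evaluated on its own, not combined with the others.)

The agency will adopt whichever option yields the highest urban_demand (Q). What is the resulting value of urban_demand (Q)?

Policy A (A + 31, B + 27):
  A = 141 + 31 = 172
  S = 226 − 5·172 = -634
  Z = 163 − 4·172 + (-634) = -1159
  B = 169 − 5·(-634) + 3·(-1159) (+27 from intervention) = -111
  Q = 184 + 2·172 + (-634) − 6·(-111) = 560
Policy B (Z := 207, B + 10):
  A = 141
  S = 226 − 5·141 = -479
  Z = 207
  B = 169 − 5·(-479) + 3·207 (+10 from intervention) = 3195
  Q = 184 + 2·141 + (-479) − 6·3195 = -19183
Comparing — Policy A: Q=560, Policy B: Q=-19183. Highest is 560 (Policy A).

560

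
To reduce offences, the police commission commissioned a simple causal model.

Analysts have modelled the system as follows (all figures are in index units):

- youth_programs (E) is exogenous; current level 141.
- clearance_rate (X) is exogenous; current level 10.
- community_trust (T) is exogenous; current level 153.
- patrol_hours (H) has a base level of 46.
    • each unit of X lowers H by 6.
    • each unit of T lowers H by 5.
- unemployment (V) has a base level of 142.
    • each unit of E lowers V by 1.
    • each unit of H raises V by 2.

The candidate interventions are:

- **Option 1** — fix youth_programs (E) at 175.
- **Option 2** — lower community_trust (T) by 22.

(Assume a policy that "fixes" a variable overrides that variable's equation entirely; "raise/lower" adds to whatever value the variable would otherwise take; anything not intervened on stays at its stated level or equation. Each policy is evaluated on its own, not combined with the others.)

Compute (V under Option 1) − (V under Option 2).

Option 1 (E := 175):
  E = 175
  X = 10
  T = 153
  H = 46 − 6·10 − 5·153 = -779
  V = 142 − 175 + 2·(-779) = -1591
Option 2 (T − 22):
  E = 141
  X = 10
  T = 153 − 22 = 131
  H = 46 − 6·10 − 5·131 = -669
  V = 142 − 141 + 2·(-669) = -1337
V: -1591 − (-1337) = -254

-254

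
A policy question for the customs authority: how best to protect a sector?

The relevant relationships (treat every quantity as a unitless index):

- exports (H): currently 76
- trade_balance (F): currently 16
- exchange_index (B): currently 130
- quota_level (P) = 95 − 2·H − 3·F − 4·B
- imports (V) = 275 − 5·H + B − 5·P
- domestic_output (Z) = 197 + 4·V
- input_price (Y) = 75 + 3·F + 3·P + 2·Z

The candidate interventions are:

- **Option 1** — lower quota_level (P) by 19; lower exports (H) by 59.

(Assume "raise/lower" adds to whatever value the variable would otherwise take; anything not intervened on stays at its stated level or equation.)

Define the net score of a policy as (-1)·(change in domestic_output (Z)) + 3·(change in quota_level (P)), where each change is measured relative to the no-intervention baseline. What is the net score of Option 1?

Baseline:
  H = 76
  F = 16
  B = 130
  P = 95 − 2·76 − 3·16 − 4·130 = -625
  V = 275 − 5·76 + 130 − 5·(-625) = 3150
  Z = 197 + 4·3150 = 12797
Option 1 (P − 19, H − 59):
  H = 76 − 59 = 17
  F = 16
  B = 130
  P = 95 − 2·17 − 3·16 − 4·130 (−19 from intervention) = -526
  V = 275 − 5·17 + 130 − 5·(-526) = 2950
  Z = 197 + 4·2950 = 11997
ΔZ = 11997 − 12797 = -800; ΔP = -526 − (-625) = 99
Score = (-1)·(-800) + 3·99 = 1097

1097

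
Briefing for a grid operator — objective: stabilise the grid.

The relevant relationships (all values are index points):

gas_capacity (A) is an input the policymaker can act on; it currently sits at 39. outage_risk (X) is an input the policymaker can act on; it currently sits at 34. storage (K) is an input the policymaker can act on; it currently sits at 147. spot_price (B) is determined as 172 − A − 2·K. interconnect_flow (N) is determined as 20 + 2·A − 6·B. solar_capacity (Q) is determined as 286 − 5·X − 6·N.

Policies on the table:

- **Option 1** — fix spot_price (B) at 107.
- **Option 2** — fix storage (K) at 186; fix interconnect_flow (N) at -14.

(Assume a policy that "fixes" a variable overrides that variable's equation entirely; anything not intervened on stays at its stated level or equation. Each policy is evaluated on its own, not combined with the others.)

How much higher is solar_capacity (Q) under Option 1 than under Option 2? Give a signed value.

3180

Option 1 (B := 107):
  A = 39
  X = 34
  K = 147
  B = 107
  N = 20 + 2·39 − 6·107 = -544
  Q = 286 − 5·34 − 6·(-544) = 3380
Option 2 (K := 186, N := -14):
  A = 39
  X = 34
  K = 186
  B = 172 − 39 − 2·186 = -239
  N = -14
  Q = 286 − 5·34 − 6·(-14) = 200
Q: 3380 − 200 = 3180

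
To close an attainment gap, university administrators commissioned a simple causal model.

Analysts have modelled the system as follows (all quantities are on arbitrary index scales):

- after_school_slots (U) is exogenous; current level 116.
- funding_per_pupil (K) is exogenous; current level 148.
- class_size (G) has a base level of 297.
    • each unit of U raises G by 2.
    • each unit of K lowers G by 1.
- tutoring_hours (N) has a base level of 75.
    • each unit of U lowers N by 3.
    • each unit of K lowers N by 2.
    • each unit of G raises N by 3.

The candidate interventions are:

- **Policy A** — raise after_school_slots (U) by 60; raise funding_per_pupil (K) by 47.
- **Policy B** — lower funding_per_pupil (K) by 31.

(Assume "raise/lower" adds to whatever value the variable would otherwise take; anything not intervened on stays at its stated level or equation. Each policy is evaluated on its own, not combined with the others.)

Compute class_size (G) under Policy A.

454

Policy A (U + 60, K + 47):
  U = 116 + 60 = 176
  K = 148 + 47 = 195
  G = 297 + 2·176 − 195 = 454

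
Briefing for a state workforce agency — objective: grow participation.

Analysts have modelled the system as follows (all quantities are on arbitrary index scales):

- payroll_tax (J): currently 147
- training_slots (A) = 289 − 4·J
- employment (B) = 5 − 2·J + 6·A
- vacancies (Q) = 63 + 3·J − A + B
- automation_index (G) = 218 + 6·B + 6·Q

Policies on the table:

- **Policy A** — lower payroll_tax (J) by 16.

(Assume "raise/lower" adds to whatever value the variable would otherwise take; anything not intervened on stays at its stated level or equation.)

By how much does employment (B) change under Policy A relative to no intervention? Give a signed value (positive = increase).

Baseline:
  J = 147
  A = 289 − 4·147 = -299
  B = 5 − 2·147 + 6·(-299) = -2083
Policy A (J − 16):
  J = 147 − 16 = 131
  A = 289 − 4·131 = -235
  B = 5 − 2·131 + 6·(-235) = -1667
Change in B: -1667 − (-2083) = 416

416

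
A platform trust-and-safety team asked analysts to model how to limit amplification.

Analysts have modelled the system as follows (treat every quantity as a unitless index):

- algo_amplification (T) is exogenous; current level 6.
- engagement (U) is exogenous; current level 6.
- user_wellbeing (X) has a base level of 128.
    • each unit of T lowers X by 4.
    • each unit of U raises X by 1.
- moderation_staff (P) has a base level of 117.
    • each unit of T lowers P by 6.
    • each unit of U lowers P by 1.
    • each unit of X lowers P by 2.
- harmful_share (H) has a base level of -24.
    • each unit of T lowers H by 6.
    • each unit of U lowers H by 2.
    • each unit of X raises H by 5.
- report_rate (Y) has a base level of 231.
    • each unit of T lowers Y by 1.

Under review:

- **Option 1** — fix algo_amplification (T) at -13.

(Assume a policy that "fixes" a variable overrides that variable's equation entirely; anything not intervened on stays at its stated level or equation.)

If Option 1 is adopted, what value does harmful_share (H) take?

Option 1 (T := -13):
  T = -13
  U = 6
  X = 128 − 4·(-13) + 6 = 186
  H = -24 − 6·(-13) − 2·6 + 5·186 = 972

972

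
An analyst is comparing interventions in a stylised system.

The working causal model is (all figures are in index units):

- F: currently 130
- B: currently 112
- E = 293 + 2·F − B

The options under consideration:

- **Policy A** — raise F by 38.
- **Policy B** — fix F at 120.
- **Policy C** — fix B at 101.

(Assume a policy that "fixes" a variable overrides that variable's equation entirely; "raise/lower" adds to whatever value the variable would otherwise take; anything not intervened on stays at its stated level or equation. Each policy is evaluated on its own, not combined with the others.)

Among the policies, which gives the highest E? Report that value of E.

Policy A (F + 38):
  F = 130 + 38 = 168
  B = 112
  E = 293 + 2·168 − 112 = 517
Policy B (F := 120):
  F = 120
  B = 112
  E = 293 + 2·120 − 112 = 421
Policy C (B := 101):
  F = 130
  B = 101
  E = 293 + 2·130 − 101 = 452
Comparing — Policy A: E=517, Policy B: E=421, Policy C: E=452. Highest is 517 (Policy A).

517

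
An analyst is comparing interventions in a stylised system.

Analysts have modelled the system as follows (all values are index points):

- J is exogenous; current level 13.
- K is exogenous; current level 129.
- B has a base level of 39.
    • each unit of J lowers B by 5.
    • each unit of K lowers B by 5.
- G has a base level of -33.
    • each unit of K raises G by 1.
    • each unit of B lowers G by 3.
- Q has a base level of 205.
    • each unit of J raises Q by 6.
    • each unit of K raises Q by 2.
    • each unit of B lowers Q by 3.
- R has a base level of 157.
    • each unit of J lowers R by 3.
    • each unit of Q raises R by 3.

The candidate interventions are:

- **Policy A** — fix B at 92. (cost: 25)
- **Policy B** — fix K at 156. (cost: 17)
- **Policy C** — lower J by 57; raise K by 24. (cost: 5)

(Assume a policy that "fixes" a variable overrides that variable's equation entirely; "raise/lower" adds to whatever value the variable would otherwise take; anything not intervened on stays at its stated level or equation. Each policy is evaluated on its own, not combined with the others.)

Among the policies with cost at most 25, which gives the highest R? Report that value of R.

Policy A (B := 92):
  J = 13
  K = 129
  B = 92
  Q = 205 + 6·13 + 2·129 − 3·92 = 265
  R = 157 − 3·13 + 3·265 = 913
Policy B (K := 156):
  J = 13
  K = 156
  B = 39 − 5·13 − 5·156 = -806
  Q = 205 + 6·13 + 2·156 − 3·(-806) = 3013
  R = 157 − 3·13 + 3·3013 = 9157
Policy C (J − 57, K + 24):
  J = 13 − 57 = -44
  K = 129 + 24 = 153
  B = 39 − 5·(-44) − 5·153 = -506
  Q = 205 + 6·(-44) + 2·153 − 3·(-506) = 1765
  R = 157 − 3·(-44) + 3·1765 = 5584
Comparing — Policy A: R=913, Policy B: R=9157, Policy C: R=5584. Highest is 9157 (Policy B).

9157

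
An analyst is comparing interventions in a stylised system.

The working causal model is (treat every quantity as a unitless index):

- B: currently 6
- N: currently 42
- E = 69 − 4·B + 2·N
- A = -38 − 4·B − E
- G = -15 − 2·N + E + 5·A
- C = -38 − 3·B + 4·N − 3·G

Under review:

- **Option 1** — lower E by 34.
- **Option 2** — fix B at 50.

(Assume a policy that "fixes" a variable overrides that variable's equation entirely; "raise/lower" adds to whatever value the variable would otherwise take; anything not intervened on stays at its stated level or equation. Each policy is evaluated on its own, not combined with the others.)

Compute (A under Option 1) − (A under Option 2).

Option 1 (E − 34):
  B = 6
  N = 42
  E = 69 − 4·6 + 2·42 (−34 from intervention) = 95
  A = -38 − 4·6 − 95 = -157
Option 2 (B := 50):
  B = 50
  N = 42
  E = 69 − 4·50 + 2·42 = -47
  A = -38 − 4·50 − (-47) = -191
A: -157 − (-191) = 34

34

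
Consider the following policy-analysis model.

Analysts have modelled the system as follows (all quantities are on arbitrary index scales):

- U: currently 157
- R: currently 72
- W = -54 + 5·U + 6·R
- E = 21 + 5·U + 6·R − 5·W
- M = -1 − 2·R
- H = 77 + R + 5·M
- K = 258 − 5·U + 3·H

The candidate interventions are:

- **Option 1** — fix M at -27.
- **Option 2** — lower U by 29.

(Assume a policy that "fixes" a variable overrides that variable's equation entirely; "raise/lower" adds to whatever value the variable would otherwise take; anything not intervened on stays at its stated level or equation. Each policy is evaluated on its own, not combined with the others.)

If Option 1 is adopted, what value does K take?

-485

Option 1 (M := -27):
  U = 157
  R = 72
  M = -27
  H = 77 + 72 + 5·(-27) = 14
  K = 258 − 5·157 + 3·14 = -485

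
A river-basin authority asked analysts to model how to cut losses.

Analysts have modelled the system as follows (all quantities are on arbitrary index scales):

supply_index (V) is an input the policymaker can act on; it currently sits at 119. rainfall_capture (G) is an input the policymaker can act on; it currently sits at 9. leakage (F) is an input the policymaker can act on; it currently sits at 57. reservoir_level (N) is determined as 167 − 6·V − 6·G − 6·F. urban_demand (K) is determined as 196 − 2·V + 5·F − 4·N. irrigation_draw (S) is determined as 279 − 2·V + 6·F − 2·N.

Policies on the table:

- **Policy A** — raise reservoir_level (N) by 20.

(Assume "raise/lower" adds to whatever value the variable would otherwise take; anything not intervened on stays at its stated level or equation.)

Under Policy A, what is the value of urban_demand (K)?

Policy A (N + 20):
  V = 119
  G = 9
  F = 57
  N = 167 − 6·119 − 6·9 − 6·57 (+20 from intervention) = -923
  K = 196 − 2·119 + 5·57 − 4·(-923) = 3935

3935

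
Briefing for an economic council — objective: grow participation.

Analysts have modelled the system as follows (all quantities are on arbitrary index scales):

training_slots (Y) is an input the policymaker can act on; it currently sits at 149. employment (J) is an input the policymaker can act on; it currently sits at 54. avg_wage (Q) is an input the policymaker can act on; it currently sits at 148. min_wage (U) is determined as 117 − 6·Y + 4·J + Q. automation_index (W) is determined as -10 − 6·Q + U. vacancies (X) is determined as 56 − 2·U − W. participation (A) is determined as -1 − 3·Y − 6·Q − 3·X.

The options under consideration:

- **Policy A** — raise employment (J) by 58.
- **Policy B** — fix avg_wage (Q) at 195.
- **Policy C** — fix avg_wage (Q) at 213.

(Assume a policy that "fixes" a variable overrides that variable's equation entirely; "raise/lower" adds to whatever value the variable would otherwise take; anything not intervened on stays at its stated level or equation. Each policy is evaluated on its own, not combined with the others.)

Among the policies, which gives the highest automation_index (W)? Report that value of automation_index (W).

-1079

Policy A (J + 58):
  Y = 149
  J = 54 + 58 = 112
  Q = 148
  U = 117 − 6·149 + 4·112 + 148 = -181
  W = -10 − 6·148 + (-181) = -1079
Policy B (Q := 195):
  Y = 149
  J = 54
  Q = 195
  U = 117 − 6·149 + 4·54 + 195 = -366
  W = -10 − 6·195 + (-366) = -1546
Policy C (Q := 213):
  Y = 149
  J = 54
  Q = 213
  U = 117 − 6·149 + 4·54 + 213 = -348
  W = -10 − 6·213 + (-348) = -1636
Comparing — Policy A: W=-1079, Policy B: W=-1546, Policy C: W=-1636. Highest is -1079 (Policy A).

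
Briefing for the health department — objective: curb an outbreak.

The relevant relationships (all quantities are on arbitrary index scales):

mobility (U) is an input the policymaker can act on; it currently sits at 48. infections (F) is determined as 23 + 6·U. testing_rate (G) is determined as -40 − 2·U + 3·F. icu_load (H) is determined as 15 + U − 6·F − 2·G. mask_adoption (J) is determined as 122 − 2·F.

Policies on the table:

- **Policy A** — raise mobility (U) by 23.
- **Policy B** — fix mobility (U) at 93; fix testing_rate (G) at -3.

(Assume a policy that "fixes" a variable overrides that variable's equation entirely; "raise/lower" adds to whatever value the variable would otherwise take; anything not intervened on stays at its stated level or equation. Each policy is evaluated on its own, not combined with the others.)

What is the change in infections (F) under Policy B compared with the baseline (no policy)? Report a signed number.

Baseline:
  U = 48
  F = 23 + 6·48 = 311
Policy B (U := 93, G := -3):
  U = 93
  F = 23 + 6·93 = 581
Change in F: 581 − 311 = 270

270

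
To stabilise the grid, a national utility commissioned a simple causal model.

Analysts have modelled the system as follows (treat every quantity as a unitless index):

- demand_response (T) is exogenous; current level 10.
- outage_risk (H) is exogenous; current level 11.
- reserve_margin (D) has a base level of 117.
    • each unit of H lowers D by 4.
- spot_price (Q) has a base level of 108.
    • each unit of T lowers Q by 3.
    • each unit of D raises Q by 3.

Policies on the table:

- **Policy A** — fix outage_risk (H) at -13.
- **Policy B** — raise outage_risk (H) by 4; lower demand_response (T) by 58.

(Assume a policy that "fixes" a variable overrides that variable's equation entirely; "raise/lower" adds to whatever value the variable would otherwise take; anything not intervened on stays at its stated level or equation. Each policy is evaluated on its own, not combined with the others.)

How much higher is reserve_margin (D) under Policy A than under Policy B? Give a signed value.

112

Policy A (H := -13):
  H = -13
  D = 117 − 4·(-13) = 169
Policy B (H + 4, T − 58):
  H = 11 + 4 = 15
  D = 117 − 4·15 = 57
D: 169 − 57 = 112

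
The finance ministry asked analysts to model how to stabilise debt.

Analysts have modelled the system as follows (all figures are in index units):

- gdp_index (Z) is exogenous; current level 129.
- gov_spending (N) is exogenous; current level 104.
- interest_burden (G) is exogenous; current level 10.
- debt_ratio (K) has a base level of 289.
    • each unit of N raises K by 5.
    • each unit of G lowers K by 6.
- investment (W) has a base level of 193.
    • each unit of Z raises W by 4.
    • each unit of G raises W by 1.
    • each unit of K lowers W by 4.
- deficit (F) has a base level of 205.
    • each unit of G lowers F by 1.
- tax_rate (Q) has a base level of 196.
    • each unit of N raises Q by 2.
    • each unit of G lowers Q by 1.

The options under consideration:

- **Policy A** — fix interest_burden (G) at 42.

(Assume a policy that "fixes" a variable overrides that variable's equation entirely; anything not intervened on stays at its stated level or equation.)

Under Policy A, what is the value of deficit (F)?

163

Policy A (G := 42):
  G = 42
  F = 205 − 42 = 163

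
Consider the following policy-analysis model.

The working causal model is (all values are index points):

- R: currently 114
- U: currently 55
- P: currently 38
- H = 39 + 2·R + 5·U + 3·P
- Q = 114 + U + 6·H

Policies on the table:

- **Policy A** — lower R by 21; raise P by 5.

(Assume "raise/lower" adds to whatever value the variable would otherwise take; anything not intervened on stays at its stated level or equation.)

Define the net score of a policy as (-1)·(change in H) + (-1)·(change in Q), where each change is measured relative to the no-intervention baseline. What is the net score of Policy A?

189

Baseline:
  R = 114
  U = 55
  P = 38
  H = 39 + 2·114 + 5·55 + 3·38 = 656
  Q = 114 + 55 + 6·656 = 4105
Policy A (R − 21, P + 5):
  R = 114 − 21 = 93
  U = 55
  P = 38 + 5 = 43
  H = 39 + 2·93 + 5·55 + 3·43 = 629
  Q = 114 + 55 + 6·629 = 3943
ΔH = 629 − 656 = -27; ΔQ = 3943 − 4105 = -162
Score = (-1)·(-27) + (-1)·(-162) = 189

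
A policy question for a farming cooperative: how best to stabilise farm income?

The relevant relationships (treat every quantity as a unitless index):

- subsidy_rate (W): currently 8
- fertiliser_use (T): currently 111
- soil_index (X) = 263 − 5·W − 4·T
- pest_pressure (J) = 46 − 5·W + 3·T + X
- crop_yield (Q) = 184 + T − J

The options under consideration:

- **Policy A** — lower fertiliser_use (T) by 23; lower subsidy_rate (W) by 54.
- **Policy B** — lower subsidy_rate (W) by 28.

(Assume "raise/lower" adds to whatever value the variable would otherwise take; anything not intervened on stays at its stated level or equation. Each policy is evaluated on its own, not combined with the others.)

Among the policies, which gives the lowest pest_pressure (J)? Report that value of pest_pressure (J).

398

Policy A (T − 23, W − 54):
  W = 8 − 54 = -46
  T = 111 − 23 = 88
  X = 263 − 5·(-46) − 4·88 = 141
  J = 46 − 5·(-46) + 3·88 + 141 = 681
Policy B (W − 28):
  W = 8 − 28 = -20
  T = 111
  X = 263 − 5·(-20) − 4·111 = -81
  J = 46 − 5·(-20) + 3·111 + (-81) = 398
Comparing — Policy A: J=681, Policy B: J=398. Lowest is 398 (Policy B).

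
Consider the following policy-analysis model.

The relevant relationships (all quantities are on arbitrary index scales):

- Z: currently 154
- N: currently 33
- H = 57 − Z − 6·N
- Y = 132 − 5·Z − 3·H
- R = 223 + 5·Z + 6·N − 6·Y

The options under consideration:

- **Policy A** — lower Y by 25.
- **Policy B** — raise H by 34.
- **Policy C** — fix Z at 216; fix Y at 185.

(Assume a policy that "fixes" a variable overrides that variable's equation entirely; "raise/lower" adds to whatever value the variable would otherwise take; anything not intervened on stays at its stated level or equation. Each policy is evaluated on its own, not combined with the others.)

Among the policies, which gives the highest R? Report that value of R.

391

Policy A (Y − 25):
  Z = 154
  N = 33
  H = 57 − 154 − 6·33 = -295
  Y = 132 − 5·154 − 3·(-295) (−25 from intervention) = 222
  R = 223 + 5·154 + 6·33 − 6·222 = -141
Policy B (H + 34):
  Z = 154
  N = 33
  H = 57 − 154 − 6·33 (+34 from intervention) = -261
  Y = 132 − 5·154 − 3·(-261) = 145
  R = 223 + 5·154 + 6·33 − 6·145 = 321
Policy C (Z := 216, Y := 185):
  Z = 216
  N = 33
  H = 57 − 216 − 6·33 = -357
  Y = 185
  R = 223 + 5·216 + 6·33 − 6·185 = 391
Comparing — Policy A: R=-141, Policy B: R=321, Policy C: R=391. Highest is 391 (Policy C).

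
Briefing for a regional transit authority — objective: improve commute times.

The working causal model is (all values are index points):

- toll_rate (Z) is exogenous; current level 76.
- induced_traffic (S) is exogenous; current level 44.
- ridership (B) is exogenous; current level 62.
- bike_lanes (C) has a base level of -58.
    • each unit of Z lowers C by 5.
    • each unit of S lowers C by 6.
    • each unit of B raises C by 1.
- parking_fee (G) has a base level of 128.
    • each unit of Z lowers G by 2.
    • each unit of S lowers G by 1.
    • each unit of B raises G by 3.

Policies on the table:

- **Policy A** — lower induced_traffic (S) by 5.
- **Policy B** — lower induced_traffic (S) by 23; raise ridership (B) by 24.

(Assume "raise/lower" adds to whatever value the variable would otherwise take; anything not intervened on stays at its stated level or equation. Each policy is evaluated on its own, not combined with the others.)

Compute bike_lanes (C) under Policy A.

Policy A (S − 5):
  Z = 76
  S = 44 − 5 = 39
  B = 62
  C = -58 − 5·76 − 6·39 + 62 = -610

-610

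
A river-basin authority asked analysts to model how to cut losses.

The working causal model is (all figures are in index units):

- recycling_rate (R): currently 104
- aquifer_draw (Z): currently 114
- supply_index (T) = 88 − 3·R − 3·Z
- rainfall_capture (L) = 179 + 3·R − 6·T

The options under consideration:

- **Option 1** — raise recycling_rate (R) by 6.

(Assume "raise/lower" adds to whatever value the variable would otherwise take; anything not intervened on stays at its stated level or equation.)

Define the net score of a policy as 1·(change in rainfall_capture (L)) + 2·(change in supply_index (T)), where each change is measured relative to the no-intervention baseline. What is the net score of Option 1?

90

Baseline:
  R = 104
  Z = 114
  T = 88 − 3·104 − 3·114 = -566
  L = 179 + 3·104 − 6·(-566) = 3887
Option 1 (R + 6):
  R = 104 + 6 = 110
  Z = 114
  T = 88 − 3·110 − 3·114 = -584
  L = 179 + 3·110 − 6·(-584) = 4013
ΔL = 4013 − 3887 = 126; ΔT = -584 − (-566) = -18
Score = 1·126 + 2·(-18) = 90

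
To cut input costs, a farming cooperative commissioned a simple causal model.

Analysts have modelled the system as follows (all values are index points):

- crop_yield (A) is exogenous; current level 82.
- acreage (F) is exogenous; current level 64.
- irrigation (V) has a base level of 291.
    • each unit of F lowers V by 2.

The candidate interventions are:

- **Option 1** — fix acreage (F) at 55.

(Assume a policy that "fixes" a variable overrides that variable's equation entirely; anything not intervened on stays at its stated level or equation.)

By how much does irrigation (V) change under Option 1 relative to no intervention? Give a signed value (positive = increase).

18

Baseline:
  F = 64
  V = 291 − 2·64 = 163
Option 1 (F := 55):
  F = 55
  V = 291 − 2·55 = 181
Change in V: 181 − 163 = 18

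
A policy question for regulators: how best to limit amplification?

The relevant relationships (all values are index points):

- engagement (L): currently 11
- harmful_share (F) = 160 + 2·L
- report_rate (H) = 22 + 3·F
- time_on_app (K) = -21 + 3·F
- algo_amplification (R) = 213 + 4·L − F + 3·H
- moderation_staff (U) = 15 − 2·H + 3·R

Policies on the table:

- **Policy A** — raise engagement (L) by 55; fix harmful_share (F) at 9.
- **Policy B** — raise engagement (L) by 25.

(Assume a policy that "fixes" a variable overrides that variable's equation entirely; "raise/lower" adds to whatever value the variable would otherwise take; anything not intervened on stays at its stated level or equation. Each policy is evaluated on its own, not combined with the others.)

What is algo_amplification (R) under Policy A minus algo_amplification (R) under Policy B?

-1664

Policy A (L + 55, F := 9):
  L = 11 + 55 = 66
  F = 9
  H = 22 + 3·9 = 49
  R = 213 + 4·66 − 9 + 3·49 = 615
Policy B (L + 25):
  L = 11 + 25 = 36
  F = 160 + 2·36 = 232
  H = 22 + 3·232 = 718
  R = 213 + 4·36 − 232 + 3·718 = 2279
R: 615 − 2279 = -1664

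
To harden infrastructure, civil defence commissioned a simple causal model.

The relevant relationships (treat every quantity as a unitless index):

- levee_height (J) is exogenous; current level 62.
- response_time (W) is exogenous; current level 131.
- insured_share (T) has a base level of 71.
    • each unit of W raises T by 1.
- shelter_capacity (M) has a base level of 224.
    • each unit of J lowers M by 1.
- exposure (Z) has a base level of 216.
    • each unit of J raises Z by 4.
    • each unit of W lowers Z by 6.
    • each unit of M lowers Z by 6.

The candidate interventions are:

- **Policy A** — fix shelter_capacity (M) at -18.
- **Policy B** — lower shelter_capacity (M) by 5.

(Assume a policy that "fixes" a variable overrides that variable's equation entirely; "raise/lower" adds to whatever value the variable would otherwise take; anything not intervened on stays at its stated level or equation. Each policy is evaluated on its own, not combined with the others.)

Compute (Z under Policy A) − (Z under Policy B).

Policy A (M := -18):
  J = 62
  W = 131
  M = -18
  Z = 216 + 4·62 − 6·131 − 6·(-18) = -214
Policy B (M − 5):
  J = 62
  W = 131
  M = 224 − 62 (−5 from intervention) = 157
  Z = 216 + 4·62 − 6·131 − 6·157 = -1264
Z: -214 − (-1264) = 1050

1050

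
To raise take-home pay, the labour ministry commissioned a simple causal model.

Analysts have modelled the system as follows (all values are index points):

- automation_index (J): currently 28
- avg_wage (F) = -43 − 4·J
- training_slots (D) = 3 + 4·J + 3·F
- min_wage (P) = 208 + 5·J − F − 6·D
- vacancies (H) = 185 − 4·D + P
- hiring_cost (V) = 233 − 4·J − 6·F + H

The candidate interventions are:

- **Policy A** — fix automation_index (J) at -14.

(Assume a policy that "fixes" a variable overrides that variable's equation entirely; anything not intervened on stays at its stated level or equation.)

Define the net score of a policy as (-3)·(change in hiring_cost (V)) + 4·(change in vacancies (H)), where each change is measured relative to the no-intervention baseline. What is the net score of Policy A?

-1218

Baseline:
  J = 28
  F = -43 − 4·28 = -155
  D = 3 + 4·28 + 3·(-155) = -350
  P = 208 + 5·28 − (-155) − 6·(-350) = 2603
  H = 185 − 4·(-350) + 2603 = 4188
  V = 233 − 4·28 − 6·(-155) + 4188 = 5239
Policy A (J := -14):
  J = -14
  F = -43 − 4·(-14) = 13
  D = 3 + 4·(-14) + 3·13 = -14
  P = 208 + 5·(-14) − 13 − 6·(-14) = 209
  H = 185 − 4·(-14) + 209 = 450
  V = 233 − 4·(-14) − 6·13 + 450 = 661
ΔV = 661 − 5239 = -4578; ΔH = 450 − 4188 = -3738
Score = (-3)·(-4578) + 4·(-3738) = -1218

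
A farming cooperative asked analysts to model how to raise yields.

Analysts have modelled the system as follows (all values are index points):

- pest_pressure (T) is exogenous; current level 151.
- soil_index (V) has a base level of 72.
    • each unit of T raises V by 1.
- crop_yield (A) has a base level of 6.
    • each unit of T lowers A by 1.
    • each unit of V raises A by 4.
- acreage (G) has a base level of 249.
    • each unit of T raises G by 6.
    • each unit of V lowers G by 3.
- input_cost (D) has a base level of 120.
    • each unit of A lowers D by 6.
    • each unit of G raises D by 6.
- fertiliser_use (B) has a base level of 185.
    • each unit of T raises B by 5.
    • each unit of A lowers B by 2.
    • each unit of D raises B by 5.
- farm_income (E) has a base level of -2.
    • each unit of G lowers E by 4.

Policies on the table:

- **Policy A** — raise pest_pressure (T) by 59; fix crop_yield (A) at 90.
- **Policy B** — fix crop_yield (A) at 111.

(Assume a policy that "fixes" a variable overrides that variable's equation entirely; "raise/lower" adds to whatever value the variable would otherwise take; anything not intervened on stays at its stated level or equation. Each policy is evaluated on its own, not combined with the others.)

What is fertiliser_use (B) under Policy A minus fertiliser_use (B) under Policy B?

Policy A (T + 59, A := 90):
  T = 151 + 59 = 210
  V = 72 + 210 = 282
  A = 90
  G = 249 + 6·210 − 3·282 = 663
  D = 120 − 6·90 + 6·663 = 3558
  B = 185 + 5·210 − 2·90 + 5·3558 = 18845
Policy B (A := 111):
  T = 151
  V = 72 + 151 = 223
  A = 111
  G = 249 + 6·151 − 3·223 = 486
  D = 120 − 6·111 + 6·486 = 2370
  B = 185 + 5·151 − 2·111 + 5·2370 = 12568
B: 18845 − 12568 = 6277

6277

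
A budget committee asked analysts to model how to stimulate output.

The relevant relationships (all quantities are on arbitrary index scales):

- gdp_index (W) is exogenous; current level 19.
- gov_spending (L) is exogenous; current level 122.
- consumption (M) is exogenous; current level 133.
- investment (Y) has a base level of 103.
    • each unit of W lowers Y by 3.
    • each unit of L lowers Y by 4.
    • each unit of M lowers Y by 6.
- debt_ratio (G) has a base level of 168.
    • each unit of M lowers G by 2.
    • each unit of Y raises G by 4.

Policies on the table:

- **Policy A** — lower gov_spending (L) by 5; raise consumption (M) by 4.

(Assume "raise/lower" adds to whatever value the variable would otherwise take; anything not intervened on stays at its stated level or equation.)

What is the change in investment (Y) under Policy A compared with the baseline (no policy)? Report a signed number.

Baseline:
  W = 19
  L = 122
  M = 133
  Y = 103 − 3·19 − 4·122 − 6·133 = -1240
Policy A (L − 5, M + 4):
  W = 19
  L = 122 − 5 = 117
  M = 133 + 4 = 137
  Y = 103 − 3·19 − 4·117 − 6·137 = -1244
Change in Y: -1244 − (-1240) = -4

-4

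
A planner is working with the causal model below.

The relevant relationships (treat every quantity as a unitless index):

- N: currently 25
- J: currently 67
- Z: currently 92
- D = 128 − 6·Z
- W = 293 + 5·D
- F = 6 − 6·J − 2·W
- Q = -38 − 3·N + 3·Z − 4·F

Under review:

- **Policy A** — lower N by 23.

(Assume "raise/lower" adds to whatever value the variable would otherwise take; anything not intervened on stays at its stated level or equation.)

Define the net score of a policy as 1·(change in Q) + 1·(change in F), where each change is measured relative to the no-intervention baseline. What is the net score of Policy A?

Baseline:
  N = 25
  J = 67
  Z = 92
  D = 128 − 6·92 = -424
  W = 293 + 5·(-424) = -1827
  F = 6 − 6·67 − 2·(-1827) = 3258
  Q = -38 − 3·25 + 3·92 − 4·3258 = -12869
Policy A (N − 23):
  N = 25 − 23 = 2
  J = 67
  Z = 92
  D = 128 − 6·92 = -424
  W = 293 + 5·(-424) = -1827
  F = 6 − 6·67 − 2·(-1827) = 3258
  Q = -38 − 3·2 + 3·92 − 4·3258 = -12800
ΔQ = -12800 − (-12869) = 69; ΔF = 3258 − 3258 = 0
Score = 1·69 + 1·0 = 69

69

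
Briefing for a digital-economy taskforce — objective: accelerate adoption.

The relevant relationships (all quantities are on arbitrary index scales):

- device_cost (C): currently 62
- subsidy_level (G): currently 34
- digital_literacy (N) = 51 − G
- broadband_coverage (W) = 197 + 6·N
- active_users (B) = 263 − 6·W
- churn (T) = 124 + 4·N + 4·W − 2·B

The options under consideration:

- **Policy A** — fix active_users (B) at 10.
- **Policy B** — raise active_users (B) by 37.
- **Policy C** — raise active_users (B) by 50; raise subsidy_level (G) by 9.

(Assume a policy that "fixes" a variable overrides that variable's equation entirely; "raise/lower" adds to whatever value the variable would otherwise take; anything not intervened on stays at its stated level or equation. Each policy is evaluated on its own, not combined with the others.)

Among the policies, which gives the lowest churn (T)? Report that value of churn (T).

1368

Policy A (B := 10):
  G = 34
  N = 51 − 34 = 17
  W = 197 + 6·17 = 299
  B = 10
  T = 124 + 4·17 + 4·299 − 2·10 = 1368
Policy B (B + 37):
  G = 34
  N = 51 − 34 = 17
  W = 197 + 6·17 = 299
  B = 263 − 6·299 (+37 from intervention) = -1494
  T = 124 + 4·17 + 4·299 − 2·(-1494) = 4376
Policy C (B + 50, G + 9):
  G = 34 + 9 = 43
  N = 51 − 43 = 8
  W = 197 + 6·8 = 245
  B = 263 − 6·245 (+50 from intervention) = -1157
  T = 124 + 4·8 + 4·245 − 2·(-1157) = 3450
Comparing — Policy A: T=1368, Policy B: T=4376, Policy C: T=3450. Lowest is 1368 (Policy A).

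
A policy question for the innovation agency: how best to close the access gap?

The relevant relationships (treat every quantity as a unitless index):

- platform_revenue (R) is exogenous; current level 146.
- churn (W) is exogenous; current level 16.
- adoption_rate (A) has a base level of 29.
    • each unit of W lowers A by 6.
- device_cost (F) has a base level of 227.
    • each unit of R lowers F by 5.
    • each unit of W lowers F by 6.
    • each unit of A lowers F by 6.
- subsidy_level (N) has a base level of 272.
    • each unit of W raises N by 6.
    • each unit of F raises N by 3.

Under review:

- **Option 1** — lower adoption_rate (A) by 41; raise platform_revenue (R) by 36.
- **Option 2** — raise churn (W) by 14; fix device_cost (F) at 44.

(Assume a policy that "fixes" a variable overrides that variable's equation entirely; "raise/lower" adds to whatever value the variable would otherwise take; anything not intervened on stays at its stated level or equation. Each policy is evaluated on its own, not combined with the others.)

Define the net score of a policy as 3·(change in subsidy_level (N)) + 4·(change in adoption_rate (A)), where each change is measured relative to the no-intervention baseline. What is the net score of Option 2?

2085

Baseline:
  R = 146
  W = 16
  A = 29 − 6·16 = -67
  F = 227 − 5·146 − 6·16 − 6·(-67) = -197
  N = 272 + 6·16 + 3·(-197) = -223
Option 2 (W + 14, F := 44):
  R = 146
  W = 16 + 14 = 30
  A = 29 − 6·30 = -151
  F = 44
  N = 272 + 6·30 + 3·44 = 584
ΔN = 584 − (-223) = 807; ΔA = -151 − (-67) = -84
Score = 3·807 + 4·(-84) = 2085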